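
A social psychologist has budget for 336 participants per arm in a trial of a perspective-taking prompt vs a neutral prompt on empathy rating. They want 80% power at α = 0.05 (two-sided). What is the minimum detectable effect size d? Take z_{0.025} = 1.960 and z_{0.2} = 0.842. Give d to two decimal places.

For two independent groups of n = 336 each: d_min = (z_{α/2} + z_β)·√(2/n).
z-sum = 1.960 + 0.842 = 2.802.
d_min = 2.802 × √(2/336) = 2.802 × 0.0772 = 0.216.

d_min ≈ 0.22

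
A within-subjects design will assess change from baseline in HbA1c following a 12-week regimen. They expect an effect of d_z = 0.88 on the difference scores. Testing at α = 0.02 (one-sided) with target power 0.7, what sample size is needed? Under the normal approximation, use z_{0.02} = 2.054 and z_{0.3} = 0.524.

n = 9 pairs

For a paired (one-sample on differences) test: n = ((z_{α} + z_β) / d)².
z_{α} + z_β = 2.054 + 0.524 = 2.578.
n = (2.578 / 0.88)² = 2.930² = 8.58.
Round up.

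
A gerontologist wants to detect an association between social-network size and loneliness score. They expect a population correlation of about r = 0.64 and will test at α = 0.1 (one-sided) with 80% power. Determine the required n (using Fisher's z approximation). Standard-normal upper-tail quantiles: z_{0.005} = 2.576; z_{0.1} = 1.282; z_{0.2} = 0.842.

n = 11

Fisher's z: C = ½·ln((1+r)/(1−r)) = ½·ln(4.5556) = 0.7582.
n = ((z_{α} + z_β)/C)² + 3.
(1.282 + 0.842) / 0.7582 = 2.124 / 0.7582 = 2.801.
n = 2.801² + 3 = 7.85 + 3 = 10.8.
Round up.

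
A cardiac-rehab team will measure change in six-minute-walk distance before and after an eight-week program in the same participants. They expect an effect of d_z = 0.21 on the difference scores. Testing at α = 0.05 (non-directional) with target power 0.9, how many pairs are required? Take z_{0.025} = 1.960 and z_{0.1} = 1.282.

For a paired (one-sample on differences) test: n = ((z_{α/2} + z_β) / d)².
z_{α/2} + z_β = 1.960 + 1.282 = 3.242.
n = (3.242 / 0.21)² = 15.438² = 238.33.
Round up.

n = 239 pairs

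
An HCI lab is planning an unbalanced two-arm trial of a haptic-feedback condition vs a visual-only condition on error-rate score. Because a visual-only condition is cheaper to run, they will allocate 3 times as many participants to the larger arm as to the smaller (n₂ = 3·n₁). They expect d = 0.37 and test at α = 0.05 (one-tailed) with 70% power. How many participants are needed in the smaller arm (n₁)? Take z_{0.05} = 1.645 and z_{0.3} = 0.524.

With allocation ratio k = n₂/n₁ = 3, Var(x̄₁−x̄₂) = σ²(1/n₁ + 1/(k·n₁)) = σ²·(k+1)/(k·n₁).
So n₁ = (1 + 1/k)·((z_{α} + z_β)/d)² = 1.333 × (2.169/0.37)².
n₁ = 1.333 × 34.36 = 45.8.
Round up: n₁ = 46, giving n₂ = 3 × 46 = 138.

n₁ = 46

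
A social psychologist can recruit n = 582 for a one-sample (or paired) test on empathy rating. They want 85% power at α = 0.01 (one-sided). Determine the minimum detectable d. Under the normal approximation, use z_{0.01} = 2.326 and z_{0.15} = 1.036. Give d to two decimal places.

For a single sample (or paired design) of n = 582: d_min = (z_{α} + z_β)/√n.
z-sum = 2.326 + 1.036 = 3.362.
d_min = 3.362 / √582 = 3.362 / 24.125 = 0.139.

d_min ≈ 0.14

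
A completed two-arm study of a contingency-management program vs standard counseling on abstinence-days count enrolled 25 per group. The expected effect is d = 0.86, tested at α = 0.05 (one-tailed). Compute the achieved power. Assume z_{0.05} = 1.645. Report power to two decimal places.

For two equal groups, power = Φ(d·√(n/2) − z_{α}).
d·√(n/2) = 0.86 × √(25/2) = 0.86 × 3.536 = 3.041.
z_β = 3.041 − 1.645 = 1.396.
Power = Φ(1.396) = 0.919.

power ≈ 0.92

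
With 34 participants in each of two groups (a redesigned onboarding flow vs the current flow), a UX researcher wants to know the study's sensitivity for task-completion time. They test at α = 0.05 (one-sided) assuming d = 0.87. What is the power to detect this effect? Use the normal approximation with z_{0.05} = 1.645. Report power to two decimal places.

For two equal groups, power = Φ(d·√(n/2) − z_{α}).
d·√(n/2) = 0.87 × √(34/2) = 0.87 × 4.123 = 3.587.
z_β = 3.587 − 1.645 = 1.942.
Power = Φ(1.942) = 0.974.

power ≈ 0.97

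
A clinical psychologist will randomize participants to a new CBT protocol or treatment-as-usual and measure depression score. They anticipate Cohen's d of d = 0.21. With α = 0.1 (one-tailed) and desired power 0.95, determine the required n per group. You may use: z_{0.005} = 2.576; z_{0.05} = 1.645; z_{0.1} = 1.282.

n = 389 per group

For two independent groups with equal n: n = 2·((z_{α} + z_β) / d)².
z_{α} + z_β = 1.282 + 1.645 = 2.927.
n = 2 × (2.927 / 0.21)² = 2 × 13.938² = 2 × 194.27 = 388.5.
Round up to the next whole participant.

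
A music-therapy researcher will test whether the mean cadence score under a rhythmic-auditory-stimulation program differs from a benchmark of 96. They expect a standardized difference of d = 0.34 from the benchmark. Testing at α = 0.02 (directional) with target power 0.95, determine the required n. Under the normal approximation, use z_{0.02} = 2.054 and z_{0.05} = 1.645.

n = 119

For a one-sample test: n = ((z_{α} + z_β) / d)².
z_{α} + z_β = 2.054 + 1.645 = 3.699.
n = (3.699 / 0.34)² = 10.879² = 118.36.
Round up.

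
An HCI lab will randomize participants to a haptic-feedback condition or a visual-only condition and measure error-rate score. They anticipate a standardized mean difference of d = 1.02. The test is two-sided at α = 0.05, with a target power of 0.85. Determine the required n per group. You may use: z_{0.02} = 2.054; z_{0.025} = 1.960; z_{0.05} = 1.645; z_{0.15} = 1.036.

For two independent groups with equal n: n = 2·((z_{α/2} + z_β) / d)².
z_{α/2} + z_β = 1.960 + 1.036 = 2.996.
n = 2 × (2.996 / 1.02)² = 2 × 2.937² = 2 × 8.63 = 17.3.
Round up to the next whole participant.

n = 18 per group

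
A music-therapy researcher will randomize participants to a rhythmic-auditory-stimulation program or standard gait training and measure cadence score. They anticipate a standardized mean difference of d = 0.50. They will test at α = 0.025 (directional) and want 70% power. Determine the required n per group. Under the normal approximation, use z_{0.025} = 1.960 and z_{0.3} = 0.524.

n = 50 per group

For two independent groups with equal n: n = 2·((z_{α} + z_β) / d)².
z_{α} + z_β = 1.960 + 0.524 = 2.484.
n = 2 × (2.484 / 0.50)² = 2 × 4.968² = 2 × 24.68 = 49.4.
Round up to the next whole participant.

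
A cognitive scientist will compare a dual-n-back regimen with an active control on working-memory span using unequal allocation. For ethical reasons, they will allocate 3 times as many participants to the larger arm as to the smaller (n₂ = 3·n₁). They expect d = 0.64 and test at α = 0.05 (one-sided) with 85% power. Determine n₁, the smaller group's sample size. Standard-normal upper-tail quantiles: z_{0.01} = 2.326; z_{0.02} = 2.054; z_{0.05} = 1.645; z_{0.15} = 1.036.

n₁ = 24

With allocation ratio k = n₂/n₁ = 3, Var(x̄₁−x̄₂) = σ²(1/n₁ + 1/(k·n₁)) = σ²·(k+1)/(k·n₁).
So n₁ = (1 + 1/k)·((z_{α} + z_β)/d)² = 1.333 × (2.681/0.64)².
n₁ = 1.333 × 17.55 = 23.4.
Round up: n₁ = 24, giving n₂ = 3 × 24 = 72.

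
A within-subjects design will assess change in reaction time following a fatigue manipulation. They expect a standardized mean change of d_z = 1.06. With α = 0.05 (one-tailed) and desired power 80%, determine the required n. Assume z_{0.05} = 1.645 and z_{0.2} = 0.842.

n = 6 pairs

For a paired (one-sample on differences) test: n = ((z_{α} + z_β) / d)².
z_{α} + z_β = 1.645 + 0.842 = 2.487.
n = (2.487 / 1.06)² = 2.346² = 5.50.
Round up.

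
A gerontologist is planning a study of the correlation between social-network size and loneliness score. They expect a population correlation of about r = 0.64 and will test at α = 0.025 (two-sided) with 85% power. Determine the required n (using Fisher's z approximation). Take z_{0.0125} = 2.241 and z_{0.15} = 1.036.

Fisher's z: C = ½·ln((1+r)/(1−r)) = ½·ln(4.5556) = 0.7582.
n = ((z_{α/2} + z_β)/C)² + 3.
(2.241 + 1.036) / 0.7582 = 3.277 / 0.7582 = 4.322.
n = 4.322² + 3 = 18.68 + 3 = 21.7.
Round up.

n = 22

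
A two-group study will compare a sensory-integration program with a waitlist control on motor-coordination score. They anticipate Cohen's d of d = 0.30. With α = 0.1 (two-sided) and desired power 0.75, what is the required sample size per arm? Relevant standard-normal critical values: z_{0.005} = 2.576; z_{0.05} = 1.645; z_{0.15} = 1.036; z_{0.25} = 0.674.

n = 120 per group

For two independent groups with equal n: n = 2·((z_{α/2} + z_β) / d)².
z_{α/2} + z_β = 1.645 + 0.674 = 2.319.
n = 2 × (2.319 / 0.30)² = 2 × 7.730² = 2 × 59.75 = 119.5.
Round up to the next whole participant.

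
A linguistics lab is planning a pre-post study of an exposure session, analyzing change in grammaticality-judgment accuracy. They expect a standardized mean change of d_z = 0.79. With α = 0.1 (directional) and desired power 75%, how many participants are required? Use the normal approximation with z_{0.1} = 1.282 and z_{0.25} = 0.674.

n = 7 pairs

For a paired (one-sample on differences) test: n = ((z_{α} + z_β) / d)².
z_{α} + z_β = 1.282 + 0.674 = 1.956.
n = (1.956 / 0.79)² = 2.476² = 6.13.
Round up.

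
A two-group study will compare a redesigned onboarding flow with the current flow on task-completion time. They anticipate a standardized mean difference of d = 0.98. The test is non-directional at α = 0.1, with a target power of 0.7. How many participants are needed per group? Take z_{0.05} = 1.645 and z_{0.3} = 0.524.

For two independent groups with equal n: n = 2·((z_{α/2} + z_β) / d)².
z_{α/2} + z_β = 1.645 + 0.524 = 2.169.
n = 2 × (2.169 / 0.98)² = 2 × 2.213² = 2 × 4.90 = 9.8.
Round up to the next whole participant.

n = 10 per group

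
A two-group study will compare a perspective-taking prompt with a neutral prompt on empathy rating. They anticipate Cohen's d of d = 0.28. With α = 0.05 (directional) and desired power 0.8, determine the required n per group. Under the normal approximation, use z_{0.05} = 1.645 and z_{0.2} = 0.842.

n = 158 per group

For two independent groups with equal n: n = 2·((z_{α} + z_β) / d)².
z_{α} + z_β = 1.645 + 0.842 = 2.487.
n = 2 × (2.487 / 0.28)² = 2 × 8.882² = 2 × 78.89 = 157.8.
Round up to the next whole participant.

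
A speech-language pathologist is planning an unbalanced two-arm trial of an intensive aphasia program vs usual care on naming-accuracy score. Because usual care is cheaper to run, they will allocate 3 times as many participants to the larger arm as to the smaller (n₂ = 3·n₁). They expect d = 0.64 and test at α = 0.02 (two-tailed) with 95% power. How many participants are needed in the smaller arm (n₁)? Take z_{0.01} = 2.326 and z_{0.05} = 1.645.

With allocation ratio k = n₂/n₁ = 3, Var(x̄₁−x̄₂) = σ²(1/n₁ + 1/(k·n₁)) = σ²·(k+1)/(k·n₁).
So n₁ = (1 + 1/k)·((z_{α/2} + z_β)/d)² = 1.333 × (3.971/0.64)².
n₁ = 1.333 × 38.50 = 51.3.
Round up: n₁ = 52, giving n₂ = 3 × 52 = 156.

n₁ = 52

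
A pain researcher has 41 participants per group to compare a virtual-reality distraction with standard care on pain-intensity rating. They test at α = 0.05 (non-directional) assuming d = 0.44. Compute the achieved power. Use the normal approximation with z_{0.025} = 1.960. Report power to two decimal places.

power ≈ 0.51

For two equal groups, power = Φ(d·√(n/2) − z_{α/2}).
d·√(n/2) = 0.44 × √(41/2) = 0.44 × 4.528 = 1.992.
z_β = 1.992 − 1.960 = 0.032.
Power = Φ(0.032) = 0.513.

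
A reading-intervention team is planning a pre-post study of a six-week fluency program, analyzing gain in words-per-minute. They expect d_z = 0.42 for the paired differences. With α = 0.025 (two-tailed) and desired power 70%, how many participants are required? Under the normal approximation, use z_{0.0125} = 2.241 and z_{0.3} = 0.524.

n = 44 pairs

For a paired (one-sample on differences) test: n = ((z_{α/2} + z_β) / d)².
z_{α/2} + z_β = 2.241 + 0.524 = 2.765.
n = (2.765 / 0.42)² = 6.583² = 43.34.
Round up.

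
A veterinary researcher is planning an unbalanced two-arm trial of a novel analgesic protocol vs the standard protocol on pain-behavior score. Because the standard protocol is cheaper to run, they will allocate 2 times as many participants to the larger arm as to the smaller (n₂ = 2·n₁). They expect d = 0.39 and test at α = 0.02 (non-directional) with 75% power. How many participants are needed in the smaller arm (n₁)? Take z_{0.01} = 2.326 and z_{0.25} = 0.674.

With allocation ratio k = n₂/n₁ = 2, Var(x̄₁−x̄₂) = σ²(1/n₁ + 1/(k·n₁)) = σ²·(k+1)/(k·n₁).
So n₁ = (1 + 1/k)·((z_{α/2} + z_β)/d)² = 1.500 × (3.000/0.39)².
n₁ = 1.500 × 59.17 = 88.8.
Round up: n₁ = 89, giving n₂ = 2 × 89 = 178.

n₁ = 89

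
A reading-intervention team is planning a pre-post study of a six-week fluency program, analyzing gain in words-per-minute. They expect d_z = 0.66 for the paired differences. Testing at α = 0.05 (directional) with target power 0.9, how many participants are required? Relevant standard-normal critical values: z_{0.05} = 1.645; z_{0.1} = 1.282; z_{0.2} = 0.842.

For a paired (one-sample on differences) test: n = ((z_{α} + z_β) / d)².
z_{α} + z_β = 1.645 + 1.282 = 2.927.
n = (2.927 / 0.66)² = 4.435² = 19.67.
Round up.

n = 20 pairs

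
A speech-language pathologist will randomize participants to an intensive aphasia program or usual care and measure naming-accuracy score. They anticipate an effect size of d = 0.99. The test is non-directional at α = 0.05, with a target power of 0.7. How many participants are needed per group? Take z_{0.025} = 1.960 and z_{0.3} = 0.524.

For two independent groups with equal n: n = 2·((z_{α/2} + z_β) / d)².
z_{α/2} + z_β = 1.960 + 0.524 = 2.484.
n = 2 × (2.484 / 0.99)² = 2 × 2.509² = 2 × 6.30 = 12.6.
Round up to the next whole participant.

n = 13 per group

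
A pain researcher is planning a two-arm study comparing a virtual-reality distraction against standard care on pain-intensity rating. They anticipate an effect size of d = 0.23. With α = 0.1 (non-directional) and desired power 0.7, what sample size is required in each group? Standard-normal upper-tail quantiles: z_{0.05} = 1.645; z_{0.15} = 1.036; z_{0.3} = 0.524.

For two independent groups with equal n: n = 2·((z_{α/2} + z_β) / d)².
z_{α/2} + z_β = 1.645 + 0.524 = 2.169.
n = 2 × (2.169 / 0.23)² = 2 × 9.430² = 2 × 88.93 = 177.9.
Round up to the next whole participant.

n = 178 per group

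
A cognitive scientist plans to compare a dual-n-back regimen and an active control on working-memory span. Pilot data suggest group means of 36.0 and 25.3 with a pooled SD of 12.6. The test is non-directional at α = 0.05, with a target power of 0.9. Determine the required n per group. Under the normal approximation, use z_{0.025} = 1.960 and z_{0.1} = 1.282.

n = 30 per group

Cohen's d = |M₁ − M₂| / SD_pooled = |36.0 − 25.3| / 12.6 = 10.7 / 12.6 = 0.849.
For two independent groups with equal n: n = 2·((z_{α/2} + z_β) / d)².
z_{α/2} + z_β = 1.960 + 1.282 = 3.242.
n = 2 × (3.242 / 0.849)² = 2 × 3.819² = 2 × 14.58 = 29.2.
Round up to the next whole participant.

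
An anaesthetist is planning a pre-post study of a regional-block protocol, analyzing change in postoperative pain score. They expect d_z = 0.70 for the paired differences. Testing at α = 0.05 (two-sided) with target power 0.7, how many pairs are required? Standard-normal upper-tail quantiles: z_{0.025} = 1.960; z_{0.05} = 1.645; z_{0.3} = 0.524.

n = 13 pairs

For a paired (one-sample on differences) test: n = ((z_{α/2} + z_β) / d)².
z_{α/2} + z_β = 1.960 + 0.524 = 2.484.
n = (2.484 / 0.70)² = 3.549² = 12.59.
Round up.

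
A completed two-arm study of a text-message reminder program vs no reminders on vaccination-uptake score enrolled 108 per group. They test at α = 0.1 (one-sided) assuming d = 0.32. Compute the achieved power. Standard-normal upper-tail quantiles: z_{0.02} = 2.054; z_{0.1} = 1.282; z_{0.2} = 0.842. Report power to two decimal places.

power ≈ 0.86

For two equal groups, power = Φ(d·√(n/2) − z_{α}).
d·√(n/2) = 0.32 × √(108/2) = 0.32 × 7.348 = 2.352.
z_β = 2.352 − 1.282 = 1.070.
Power = Φ(1.070) = 0.858.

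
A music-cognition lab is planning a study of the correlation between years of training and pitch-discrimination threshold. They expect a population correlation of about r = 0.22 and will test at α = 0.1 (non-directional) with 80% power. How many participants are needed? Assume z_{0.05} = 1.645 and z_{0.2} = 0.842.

n = 127

Fisher's z: C = ½·ln((1+r)/(1−r)) = ½·ln(1.5641) = 0.2237.
n = ((z_{α/2} + z_β)/C)² + 3.
(1.645 + 0.842) / 0.2237 = 2.487 / 0.2237 = 11.118.
n = 11.118² + 3 = 123.60 + 3 = 126.6.
Round up.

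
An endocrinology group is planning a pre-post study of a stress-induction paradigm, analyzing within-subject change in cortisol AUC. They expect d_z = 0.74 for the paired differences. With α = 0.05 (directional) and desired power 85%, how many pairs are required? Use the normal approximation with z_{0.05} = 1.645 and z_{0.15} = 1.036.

For a paired (one-sample on differences) test: n = ((z_{α} + z_β) / d)².
z_{α} + z_β = 1.645 + 1.036 = 2.681.
n = (2.681 / 0.74)² = 3.623² = 13.13.
Round up.

n = 14 pairs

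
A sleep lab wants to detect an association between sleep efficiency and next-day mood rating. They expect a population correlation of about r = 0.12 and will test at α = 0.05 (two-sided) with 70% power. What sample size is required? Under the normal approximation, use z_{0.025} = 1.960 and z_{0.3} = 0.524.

n = 428

Fisher's z: C = ½·ln((1+r)/(1−r)) = ½·ln(1.2727) = 0.1206.
n = ((z_{α/2} + z_β)/C)² + 3.
(1.960 + 0.524) / 0.1206 = 2.484 / 0.1206 = 20.597.
n = 20.597² + 3 = 424.24 + 3 = 427.2.
Round up.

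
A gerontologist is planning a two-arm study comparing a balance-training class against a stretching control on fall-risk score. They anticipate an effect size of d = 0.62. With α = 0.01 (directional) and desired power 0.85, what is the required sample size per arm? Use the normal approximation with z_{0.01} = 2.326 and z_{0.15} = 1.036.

n = 59 per group

For two independent groups with equal n: n = 2·((z_{α} + z_β) / d)².
z_{α} + z_β = 2.326 + 1.036 = 3.362.
n = 2 × (3.362 / 0.62)² = 2 × 5.423² = 2 × 29.40 = 58.8.
Round up to the next whole participant.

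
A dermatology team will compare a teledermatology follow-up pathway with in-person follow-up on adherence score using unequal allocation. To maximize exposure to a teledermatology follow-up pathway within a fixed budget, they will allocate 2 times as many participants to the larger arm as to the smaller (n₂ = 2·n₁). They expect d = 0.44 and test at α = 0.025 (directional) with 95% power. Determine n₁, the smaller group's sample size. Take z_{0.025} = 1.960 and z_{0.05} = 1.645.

With allocation ratio k = n₂/n₁ = 2, Var(x̄₁−x̄₂) = σ²(1/n₁ + 1/(k·n₁)) = σ²·(k+1)/(k·n₁).
So n₁ = (1 + 1/k)·((z_{α} + z_β)/d)² = 1.500 × (3.605/0.44)².
n₁ = 1.500 × 67.13 = 100.7.
Round up: n₁ = 101, giving n₂ = 2 × 101 = 202.

n₁ = 101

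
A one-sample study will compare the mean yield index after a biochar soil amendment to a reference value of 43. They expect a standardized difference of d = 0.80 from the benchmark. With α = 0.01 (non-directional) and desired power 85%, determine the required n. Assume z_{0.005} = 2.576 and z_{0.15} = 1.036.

n = 21

For a one-sample test: n = ((z_{α/2} + z_β) / d)².
z_{α/2} + z_β = 2.576 + 1.036 = 3.612.
n = (3.612 / 0.80)² = 4.515² = 20.39.
Round up.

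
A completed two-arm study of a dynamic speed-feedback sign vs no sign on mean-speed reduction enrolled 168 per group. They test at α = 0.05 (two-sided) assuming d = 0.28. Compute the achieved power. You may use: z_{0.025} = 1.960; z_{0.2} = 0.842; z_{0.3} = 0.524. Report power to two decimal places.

power ≈ 0.73

For two equal groups, power = Φ(d·√(n/2) − z_{α/2}).
d·√(n/2) = 0.28 × √(168/2) = 0.28 × 9.165 = 2.566.
z_β = 2.566 − 1.960 = 0.606.
Power = Φ(0.606) = 0.728.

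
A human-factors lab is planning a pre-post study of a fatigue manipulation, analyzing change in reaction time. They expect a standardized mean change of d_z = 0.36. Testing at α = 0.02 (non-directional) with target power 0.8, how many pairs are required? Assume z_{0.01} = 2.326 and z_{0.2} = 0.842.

n = 78 pairs

For a paired (one-sample on differences) test: n = ((z_{α/2} + z_β) / d)².
z_{α/2} + z_β = 2.326 + 0.842 = 3.168.
n = (3.168 / 0.36)² = 8.800² = 77.44.
Round up.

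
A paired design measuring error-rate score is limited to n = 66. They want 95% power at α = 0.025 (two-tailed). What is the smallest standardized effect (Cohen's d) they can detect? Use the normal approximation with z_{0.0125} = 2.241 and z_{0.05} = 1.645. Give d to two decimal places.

d_min ≈ 0.48

For a single sample (or paired design) of n = 66: d_min = (z_{α/2} + z_β)/√n.
z-sum = 2.241 + 1.645 = 3.886.
d_min = 3.886 / √66 = 3.886 / 8.124 = 0.478.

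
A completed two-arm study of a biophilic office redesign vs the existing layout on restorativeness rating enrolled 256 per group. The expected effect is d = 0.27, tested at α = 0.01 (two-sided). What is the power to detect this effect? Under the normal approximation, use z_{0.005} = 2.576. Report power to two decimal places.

For two equal groups, power = Φ(d·√(n/2) − z_{α/2}).
d·√(n/2) = 0.27 × √(256/2) = 0.27 × 11.314 = 3.055.
z_β = 3.055 − 2.576 = 0.479.
Power = Φ(0.479) = 0.684.

power ≈ 0.68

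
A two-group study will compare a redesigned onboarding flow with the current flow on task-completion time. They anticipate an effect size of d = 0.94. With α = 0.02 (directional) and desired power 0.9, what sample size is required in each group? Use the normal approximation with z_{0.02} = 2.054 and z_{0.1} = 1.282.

For two independent groups with equal n: n = 2·((z_{α} + z_β) / d)².
z_{α} + z_β = 2.054 + 1.282 = 3.336.
n = 2 × (3.336 / 0.94)² = 2 × 3.549² = 2 × 12.59 = 25.2.
Round up to the next whole participant.

n = 26 per group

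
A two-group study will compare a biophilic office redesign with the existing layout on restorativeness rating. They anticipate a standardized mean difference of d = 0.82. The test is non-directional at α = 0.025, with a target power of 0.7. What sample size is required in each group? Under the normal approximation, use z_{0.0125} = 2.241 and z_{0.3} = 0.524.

n = 23 per group

For two independent groups with equal n: n = 2·((z_{α/2} + z_β) / d)².
z_{α/2} + z_β = 2.241 + 0.524 = 2.765.
n = 2 × (2.765 / 0.82)² = 2 × 3.372² = 2 × 11.37 = 22.7.
Round up to the next whole participant.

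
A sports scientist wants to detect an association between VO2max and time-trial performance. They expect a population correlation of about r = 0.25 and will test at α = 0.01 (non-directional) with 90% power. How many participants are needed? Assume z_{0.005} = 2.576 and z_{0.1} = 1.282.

Fisher's z: C = ½·ln((1+r)/(1−r)) = ½·ln(1.6667) = 0.2554.
n = ((z_{α/2} + z_β)/C)² + 3.
(2.576 + 1.282) / 0.2554 = 3.858 / 0.2554 = 15.106.
n = 15.106² + 3 = 228.18 + 3 = 231.2.
Round up.

n = 232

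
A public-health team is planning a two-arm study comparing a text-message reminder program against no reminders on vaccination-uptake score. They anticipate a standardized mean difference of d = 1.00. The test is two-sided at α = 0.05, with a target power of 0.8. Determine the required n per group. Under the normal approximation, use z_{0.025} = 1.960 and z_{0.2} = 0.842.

n = 16 per group

For two independent groups with equal n: n = 2·((z_{α/2} + z_β) / d)².
z_{α/2} + z_β = 1.960 + 0.842 = 2.802.
n = 2 × (2.802 / 1.00)² = 2 × 2.802² = 2 × 7.85 = 15.7.
Round up to the next whole participant.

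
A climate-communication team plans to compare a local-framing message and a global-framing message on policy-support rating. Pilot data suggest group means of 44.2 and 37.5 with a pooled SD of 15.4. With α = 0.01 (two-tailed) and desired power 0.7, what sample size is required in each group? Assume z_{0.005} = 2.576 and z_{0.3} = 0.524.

n = 102 per group

Cohen's d = |M₁ − M₂| / SD_pooled = |44.2 − 37.5| / 15.4 = 6.7 / 15.4 = 0.435.
For two independent groups with equal n: n = 2·((z_{α/2} + z_β) / d)².
z_{α/2} + z_β = 2.576 + 0.524 = 3.100.
n = 2 × (3.100 / 0.435)² = 2 × 7.126² = 2 × 50.79 = 101.6.
Round up to the next whole participant.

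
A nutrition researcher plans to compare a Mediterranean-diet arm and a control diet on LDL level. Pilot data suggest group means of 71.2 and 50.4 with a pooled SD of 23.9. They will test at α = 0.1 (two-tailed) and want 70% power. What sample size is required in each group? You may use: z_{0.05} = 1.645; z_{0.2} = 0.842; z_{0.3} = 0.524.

Cohen's d = |M₁ − M₂| / SD_pooled = |71.2 − 50.4| / 23.9 = 20.8 / 23.9 = 0.870.
For two independent groups with equal n: n = 2·((z_{α/2} + z_β) / d)².
z_{α/2} + z_β = 1.645 + 0.524 = 2.169.
n = 2 × (2.169 / 0.870)² = 2 × 2.493² = 2 × 6.22 = 12.4.
Round up to the next whole participant.

n = 13 per group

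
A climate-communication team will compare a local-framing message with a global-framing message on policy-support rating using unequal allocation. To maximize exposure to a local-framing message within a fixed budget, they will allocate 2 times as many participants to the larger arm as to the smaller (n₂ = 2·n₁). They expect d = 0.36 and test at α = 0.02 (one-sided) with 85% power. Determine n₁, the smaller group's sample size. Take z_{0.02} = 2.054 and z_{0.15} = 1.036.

n₁ = 111

With allocation ratio k = n₂/n₁ = 2, Var(x̄₁−x̄₂) = σ²(1/n₁ + 1/(k·n₁)) = σ²·(k+1)/(k·n₁).
So n₁ = (1 + 1/k)·((z_{α} + z_β)/d)² = 1.500 × (3.090/0.36)².
n₁ = 1.500 × 73.67 = 110.5.
Round up: n₁ = 111, giving n₂ = 2 × 111 = 222.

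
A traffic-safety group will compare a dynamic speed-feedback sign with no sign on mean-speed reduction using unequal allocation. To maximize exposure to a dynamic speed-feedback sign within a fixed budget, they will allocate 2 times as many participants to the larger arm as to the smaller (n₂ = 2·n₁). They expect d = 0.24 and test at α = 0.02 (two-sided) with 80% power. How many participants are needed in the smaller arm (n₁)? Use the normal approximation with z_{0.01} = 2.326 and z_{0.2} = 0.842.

With allocation ratio k = n₂/n₁ = 2, Var(x̄₁−x̄₂) = σ²(1/n₁ + 1/(k·n₁)) = σ²·(k+1)/(k·n₁).
So n₁ = (1 + 1/k)·((z_{α/2} + z_β)/d)² = 1.500 × (3.168/0.24)².
n₁ = 1.500 × 174.24 = 261.4.
Round up: n₁ = 262, giving n₂ = 2 × 262 = 524.

n₁ = 262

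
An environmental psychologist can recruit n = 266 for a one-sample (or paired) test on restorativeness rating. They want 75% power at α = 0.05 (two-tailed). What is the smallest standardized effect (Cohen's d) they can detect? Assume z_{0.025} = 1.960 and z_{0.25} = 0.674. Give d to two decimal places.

d_min ≈ 0.16

For a single sample (or paired design) of n = 266: d_min = (z_{α/2} + z_β)/√n.
z-sum = 1.960 + 0.674 = 2.634.
d_min = 2.634 / √266 = 2.634 / 16.310 = 0.162.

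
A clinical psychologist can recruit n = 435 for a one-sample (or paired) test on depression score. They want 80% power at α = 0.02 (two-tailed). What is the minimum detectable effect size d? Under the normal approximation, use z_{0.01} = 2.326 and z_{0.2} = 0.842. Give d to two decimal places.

d_min ≈ 0.15

For a single sample (or paired design) of n = 435: d_min = (z_{α/2} + z_β)/√n.
z-sum = 2.326 + 0.842 = 3.168.
d_min = 3.168 / √435 = 3.168 / 20.857 = 0.152.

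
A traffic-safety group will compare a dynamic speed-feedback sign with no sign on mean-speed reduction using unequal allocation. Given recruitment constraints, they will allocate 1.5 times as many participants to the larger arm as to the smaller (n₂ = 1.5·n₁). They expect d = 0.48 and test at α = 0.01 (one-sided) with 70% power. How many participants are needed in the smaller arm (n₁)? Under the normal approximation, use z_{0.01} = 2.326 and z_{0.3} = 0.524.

n₁ = 59

With allocation ratio k = n₂/n₁ = 1.5, Var(x̄₁−x̄₂) = σ²(1/n₁ + 1/(k·n₁)) = σ²·(k+1)/(k·n₁).
So n₁ = (1 + 1/k)·((z_{α} + z_β)/d)² = 1.667 × (2.850/0.48)².
n₁ = 1.667 × 35.25 = 58.8.
Round up: n₁ = 59, giving n₂ = ⌈1.5 × 59⌉ = ⌈88.5⌉ = 89.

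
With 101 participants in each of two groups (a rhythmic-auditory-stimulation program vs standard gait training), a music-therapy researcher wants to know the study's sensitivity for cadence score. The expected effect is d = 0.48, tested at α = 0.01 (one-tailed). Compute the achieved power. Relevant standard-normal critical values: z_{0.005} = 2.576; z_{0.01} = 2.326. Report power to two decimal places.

power ≈ 0.86

For two equal groups, power = Φ(d·√(n/2) − z_{α}).
d·√(n/2) = 0.48 × √(101/2) = 0.48 × 7.106 = 3.411.
z_β = 3.411 − 2.326 = 1.085.
Power = Φ(1.085) = 0.861.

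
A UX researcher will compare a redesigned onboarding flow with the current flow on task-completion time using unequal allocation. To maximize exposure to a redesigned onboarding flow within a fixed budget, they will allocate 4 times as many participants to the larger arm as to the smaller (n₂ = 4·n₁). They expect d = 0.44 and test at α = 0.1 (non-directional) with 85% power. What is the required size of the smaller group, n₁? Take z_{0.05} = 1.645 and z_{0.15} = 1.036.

n₁ = 47

With allocation ratio k = n₂/n₁ = 4, Var(x̄₁−x̄₂) = σ²(1/n₁ + 1/(k·n₁)) = σ²·(k+1)/(k·n₁).
So n₁ = (1 + 1/k)·((z_{α/2} + z_β)/d)² = 1.250 × (2.681/0.44)².
n₁ = 1.250 × 37.13 = 46.4.
Round up: n₁ = 47, giving n₂ = 4 × 47 = 188.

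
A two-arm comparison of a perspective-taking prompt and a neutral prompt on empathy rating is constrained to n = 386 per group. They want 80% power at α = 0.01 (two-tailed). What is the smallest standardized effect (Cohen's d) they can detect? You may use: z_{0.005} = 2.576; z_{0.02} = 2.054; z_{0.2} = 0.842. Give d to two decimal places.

For two independent groups of n = 386 each: d_min = (z_{α/2} + z_β)·√(2/n).
z-sum = 2.576 + 0.842 = 3.418.
d_min = 3.418 × √(2/386) = 3.418 × 0.0720 = 0.246.

d_min ≈ 0.25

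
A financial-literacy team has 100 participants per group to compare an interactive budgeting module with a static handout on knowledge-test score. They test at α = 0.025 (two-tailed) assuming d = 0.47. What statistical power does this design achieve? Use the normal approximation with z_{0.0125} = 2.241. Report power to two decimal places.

power ≈ 0.86

For two equal groups, power = Φ(d·√(n/2) − z_{α/2}).
d·√(n/2) = 0.47 × √(100/2) = 0.47 × 7.071 = 3.323.
z_β = 3.323 − 2.241 = 1.082.
Power = Φ(1.082) = 0.860.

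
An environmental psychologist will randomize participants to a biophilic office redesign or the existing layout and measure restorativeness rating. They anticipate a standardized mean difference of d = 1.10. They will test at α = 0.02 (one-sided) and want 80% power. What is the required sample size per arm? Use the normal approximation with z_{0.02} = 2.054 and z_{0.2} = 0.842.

For two independent groups with equal n: n = 2·((z_{α} + z_β) / d)².
z_{α} + z_β = 2.054 + 0.842 = 2.896.
n = 2 × (2.896 / 1.10)² = 2 × 2.633² = 2 × 6.93 = 13.9.
Round up to the next whole participant.

n = 14 per group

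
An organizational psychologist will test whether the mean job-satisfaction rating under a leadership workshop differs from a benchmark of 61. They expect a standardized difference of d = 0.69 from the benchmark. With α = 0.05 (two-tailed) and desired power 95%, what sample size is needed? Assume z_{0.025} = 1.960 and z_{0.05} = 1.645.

For a one-sample test: n = ((z_{α/2} + z_β) / d)².
z_{α/2} + z_β = 1.960 + 1.645 = 3.605.
n = (3.605 / 0.69)² = 5.225² = 27.30.
Round up.

n = 28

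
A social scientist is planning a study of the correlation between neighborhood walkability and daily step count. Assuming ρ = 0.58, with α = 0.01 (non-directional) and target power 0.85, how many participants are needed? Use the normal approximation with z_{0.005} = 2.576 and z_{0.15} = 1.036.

n = 33

Fisher's z: C = ½·ln((1+r)/(1−r)) = ½·ln(3.7619) = 0.6625.
n = ((z_{α/2} + z_β)/C)² + 3.
(2.576 + 1.036) / 0.6625 = 3.612 / 0.6625 = 5.452.
n = 5.452² + 3 = 29.73 + 3 = 32.7.
Round up.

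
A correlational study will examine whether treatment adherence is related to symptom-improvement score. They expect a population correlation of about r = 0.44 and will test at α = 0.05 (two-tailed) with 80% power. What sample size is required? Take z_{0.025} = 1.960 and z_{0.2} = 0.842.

n = 39

Fisher's z: C = ½·ln((1+r)/(1−r)) = ½·ln(2.5714) = 0.4722.
n = ((z_{α/2} + z_β)/C)² + 3.
(1.960 + 0.842) / 0.4722 = 2.802 / 0.4722 = 5.934.
n = 5.934² + 3 = 35.21 + 3 = 38.2.
Round up.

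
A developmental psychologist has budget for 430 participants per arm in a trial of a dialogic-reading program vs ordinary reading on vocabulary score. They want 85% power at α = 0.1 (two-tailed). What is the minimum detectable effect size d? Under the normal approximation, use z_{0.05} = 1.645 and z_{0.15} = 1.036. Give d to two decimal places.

d_min ≈ 0.18

For two independent groups of n = 430 each: d_min = (z_{α/2} + z_β)·√(2/n).
z-sum = 1.645 + 1.036 = 2.681.
d_min = 2.681 × √(2/430) = 2.681 × 0.0682 = 0.183.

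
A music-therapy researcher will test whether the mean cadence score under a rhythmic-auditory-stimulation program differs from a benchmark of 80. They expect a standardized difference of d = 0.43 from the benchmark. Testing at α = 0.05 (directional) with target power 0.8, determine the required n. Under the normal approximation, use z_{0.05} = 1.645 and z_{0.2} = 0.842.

For a one-sample test: n = ((z_{α} + z_β) / d)².
z_{α} + z_β = 1.645 + 0.842 = 2.487.
n = (2.487 / 0.43)² = 5.784² = 33.45.
Round up.

n = 34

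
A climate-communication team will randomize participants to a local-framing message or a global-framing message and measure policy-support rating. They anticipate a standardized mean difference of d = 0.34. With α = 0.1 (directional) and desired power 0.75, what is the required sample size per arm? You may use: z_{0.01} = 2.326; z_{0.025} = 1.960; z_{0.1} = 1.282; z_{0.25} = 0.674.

n = 67 per group

For two independent groups with equal n: n = 2·((z_{α} + z_β) / d)².
z_{α} + z_β = 1.282 + 0.674 = 1.956.
n = 2 × (1.956 / 0.34)² = 2 × 5.753² = 2 × 33.10 = 66.2.
Round up to the next whole participant.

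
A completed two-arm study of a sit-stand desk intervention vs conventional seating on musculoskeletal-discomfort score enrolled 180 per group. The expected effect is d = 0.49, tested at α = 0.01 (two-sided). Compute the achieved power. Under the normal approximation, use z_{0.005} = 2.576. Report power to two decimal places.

For two equal groups, power = Φ(d·√(n/2) − z_{α/2}).
d·√(n/2) = 0.49 × √(180/2) = 0.49 × 9.487 = 4.649.
z_β = 4.649 − 2.576 = 2.073.
Power = Φ(2.073) = 0.981.

power ≈ 0.98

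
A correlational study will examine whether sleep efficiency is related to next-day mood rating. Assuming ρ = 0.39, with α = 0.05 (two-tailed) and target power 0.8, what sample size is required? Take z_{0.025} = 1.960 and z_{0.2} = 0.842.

Fisher's z: C = ½·ln((1+r)/(1−r)) = ½·ln(2.2787) = 0.4118.
n = ((z_{α/2} + z_β)/C)² + 3.
(1.960 + 0.842) / 0.4118 = 2.802 / 0.4118 = 6.804.
n = 6.804² + 3 = 46.30 + 3 = 49.3.
Round up.

n = 50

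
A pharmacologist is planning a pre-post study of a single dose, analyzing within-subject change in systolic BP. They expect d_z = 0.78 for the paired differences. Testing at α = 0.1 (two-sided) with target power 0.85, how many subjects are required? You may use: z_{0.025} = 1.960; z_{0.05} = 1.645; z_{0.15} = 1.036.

For a paired (one-sample on differences) test: n = ((z_{α/2} + z_β) / d)².
z_{α/2} + z_β = 1.645 + 1.036 = 2.681.
n = (2.681 / 0.78)² = 3.437² = 11.81.
Round up.

n = 12 pairs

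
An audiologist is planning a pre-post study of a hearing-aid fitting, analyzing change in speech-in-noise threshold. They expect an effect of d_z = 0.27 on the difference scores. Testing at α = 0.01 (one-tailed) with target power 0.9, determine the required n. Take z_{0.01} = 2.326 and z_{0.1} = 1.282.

n = 179 pairs

For a paired (one-sample on differences) test: n = ((z_{α} + z_β) / d)².
z_{α} + z_β = 2.326 + 1.282 = 3.608.
n = (3.608 / 0.27)² = 13.363² = 178.57.
Round up.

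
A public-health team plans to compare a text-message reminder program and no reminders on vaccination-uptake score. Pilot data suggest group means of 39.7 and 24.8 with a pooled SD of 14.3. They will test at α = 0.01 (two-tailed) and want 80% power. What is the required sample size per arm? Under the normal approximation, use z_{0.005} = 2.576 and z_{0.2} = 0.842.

Cohen's d = |M₁ − M₂| / SD_pooled = |39.7 − 24.8| / 14.3 = 14.9 / 14.3 = 1.042.
For two independent groups with equal n: n = 2·((z_{α/2} + z_β) / d)².
z_{α/2} + z_β = 2.576 + 0.842 = 3.418.
n = 2 × (3.418 / 1.042)² = 2 × 3.280² = 2 × 10.76 = 21.5.
Round up to the next whole participant.

n = 22 per group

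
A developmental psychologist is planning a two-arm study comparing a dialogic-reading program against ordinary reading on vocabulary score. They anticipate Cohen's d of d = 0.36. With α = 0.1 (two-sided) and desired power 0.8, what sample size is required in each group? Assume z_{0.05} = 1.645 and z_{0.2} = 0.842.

n = 96 per group

For two independent groups with equal n: n = 2·((z_{α/2} + z_β) / d)².
z_{α/2} + z_β = 1.645 + 0.842 = 2.487.
n = 2 × (2.487 / 0.36)² = 2 × 6.908² = 2 × 47.73 = 95.5.
Round up to the next whole participant.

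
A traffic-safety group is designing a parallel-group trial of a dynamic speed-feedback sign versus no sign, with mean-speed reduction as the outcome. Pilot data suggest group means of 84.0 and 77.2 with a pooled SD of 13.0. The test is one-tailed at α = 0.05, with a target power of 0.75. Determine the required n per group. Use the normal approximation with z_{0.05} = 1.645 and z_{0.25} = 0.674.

n = 40 per group

Cohen's d = |M₁ − M₂| / SD_pooled = |84.0 − 77.2| / 13.0 = 6.8 / 13.0 = 0.523.
For two independent groups with equal n: n = 2·((z_{α} + z_β) / d)².
z_{α} + z_β = 1.645 + 0.674 = 2.319.
n = 2 × (2.319 / 0.523)² = 2 × 4.434² = 2 × 19.66 = 39.3.
Round up to the next whole participant.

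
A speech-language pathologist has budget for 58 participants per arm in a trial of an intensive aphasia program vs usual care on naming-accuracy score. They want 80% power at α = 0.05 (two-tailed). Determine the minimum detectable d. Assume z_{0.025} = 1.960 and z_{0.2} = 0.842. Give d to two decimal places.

For two independent groups of n = 58 each: d_min = (z_{α/2} + z_β)·√(2/n).
z-sum = 1.960 + 0.842 = 2.802.
d_min = 2.802 × √(2/58) = 2.802 × 0.1857 = 0.520.

d_min ≈ 0.52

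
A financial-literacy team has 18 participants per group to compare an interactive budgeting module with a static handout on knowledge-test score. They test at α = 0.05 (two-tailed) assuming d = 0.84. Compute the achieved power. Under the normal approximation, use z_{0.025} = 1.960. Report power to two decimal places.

power ≈ 0.71

For two equal groups, power = Φ(d·√(n/2) − z_{α/2}).
d·√(n/2) = 0.84 × √(18/2) = 0.84 × 3.000 = 2.520.
z_β = 2.520 − 1.960 = 0.560.
Power = Φ(0.560) = 0.712.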